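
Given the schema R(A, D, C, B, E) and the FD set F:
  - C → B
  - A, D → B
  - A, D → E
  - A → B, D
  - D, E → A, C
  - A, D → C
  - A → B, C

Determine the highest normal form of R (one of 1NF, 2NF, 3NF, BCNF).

2NF

Candidate keys: {A}, {D, E}. Prime attributes: {A, D, E}.
C → B breaks BCNF: {C}⁺ = {B, C}, so {C} is not a superkey.
Because {B} is non-prime and the left side of C → B is not a superkey, the relation is not in 3NF.
Checking every proper subset of each key, none determines a non-prime attribute — 2NF is satisfied.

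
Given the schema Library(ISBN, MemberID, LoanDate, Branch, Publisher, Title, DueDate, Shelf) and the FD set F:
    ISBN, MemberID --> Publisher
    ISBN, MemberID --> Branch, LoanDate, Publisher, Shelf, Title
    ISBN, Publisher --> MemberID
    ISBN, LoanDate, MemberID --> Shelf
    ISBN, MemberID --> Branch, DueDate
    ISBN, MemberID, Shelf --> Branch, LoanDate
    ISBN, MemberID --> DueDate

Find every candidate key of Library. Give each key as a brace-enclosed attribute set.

{ISBN, MemberID}, {ISBN, Publisher}

Attributes never on any right-hand side: {ISBN} — every candidate key must contain it.
Closure of {ISBN, MemberID} is {Branch, DueDate, ISBN, LoanDate, MemberID, Publisher, Shelf, Title}, the whole schema; {ISBN, MemberID} is a candidate key.
Closure of {ISBN, Publisher} is {Branch, DueDate, ISBN, LoanDate, MemberID, Publisher, Shelf, Title}, the whole schema; {ISBN, Publisher} is a candidate key.
Any other superkey properly contains one of these, so there are no further candidate keys.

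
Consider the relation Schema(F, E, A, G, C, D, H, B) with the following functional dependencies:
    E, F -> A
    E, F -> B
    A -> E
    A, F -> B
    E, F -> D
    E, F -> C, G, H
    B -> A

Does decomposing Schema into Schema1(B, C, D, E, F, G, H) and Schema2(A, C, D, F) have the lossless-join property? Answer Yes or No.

No

Common attributes: {C, D, F}; their closure is {C, D, F}.
The closure covers neither Schema1 nor Schema2 entirely; the join is not lossless.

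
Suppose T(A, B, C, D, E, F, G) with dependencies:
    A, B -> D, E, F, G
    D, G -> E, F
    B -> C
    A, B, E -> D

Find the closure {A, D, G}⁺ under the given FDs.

{A, D, E, F, G}

Start with {A, D, G}.
D, G -> E, F applies; add {E, F} → now {A, D, E, F, G}.
No further FD applies.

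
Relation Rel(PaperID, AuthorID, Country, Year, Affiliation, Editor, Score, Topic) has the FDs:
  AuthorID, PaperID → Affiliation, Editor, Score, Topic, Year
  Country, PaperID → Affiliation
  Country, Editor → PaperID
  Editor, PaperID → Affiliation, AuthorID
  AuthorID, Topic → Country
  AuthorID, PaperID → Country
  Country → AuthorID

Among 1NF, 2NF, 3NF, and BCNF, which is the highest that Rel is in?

3NF

Candidate keys: {AuthorID, Editor, Topic}, {AuthorID, PaperID}, {Country, Editor}, {Country, PaperID}, {Editor, PaperID}. Prime attributes: {AuthorID, Country, Editor, PaperID, Topic}.
AuthorID, Topic → Country breaks BCNF: {AuthorID, Topic}⁺ = {AuthorID, Country, Topic}, so {AuthorID, Topic} is not a superkey.
Its right-hand attributes {Country} are all prime, as are those of every other non-superkey FD — the relation is in 3NF.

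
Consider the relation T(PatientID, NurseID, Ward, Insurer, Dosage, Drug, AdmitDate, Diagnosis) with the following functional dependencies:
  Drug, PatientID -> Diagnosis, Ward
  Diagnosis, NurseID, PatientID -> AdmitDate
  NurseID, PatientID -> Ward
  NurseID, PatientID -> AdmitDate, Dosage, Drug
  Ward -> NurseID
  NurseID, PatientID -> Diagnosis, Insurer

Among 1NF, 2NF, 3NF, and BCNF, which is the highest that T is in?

3NF

Candidate keys: {Drug, PatientID}, {NurseID, PatientID}, {PatientID, Ward}. Prime attributes: {Drug, NurseID, PatientID, Ward}.
For Ward -> NurseID we have {Ward}⁺ = {NurseID, Ward}; {Ward} is not a superkey, so BCNF fails.
But every attribute on its right side ({NurseID}) is prime, and the same holds for every other non-superkey FD, so 3NF still holds.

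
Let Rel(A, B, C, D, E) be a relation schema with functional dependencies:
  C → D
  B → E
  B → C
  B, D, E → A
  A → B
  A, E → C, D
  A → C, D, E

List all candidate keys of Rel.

Closure of {A} is {A, B, C, D, E}, the whole schema; {A} is a candidate key.
Closure of {B} is {A, B, C, D, E}, the whole schema; {B} is a candidate key.
Any other superkey properly contains one of these, so there are no further candidate keys.

{A}, {B}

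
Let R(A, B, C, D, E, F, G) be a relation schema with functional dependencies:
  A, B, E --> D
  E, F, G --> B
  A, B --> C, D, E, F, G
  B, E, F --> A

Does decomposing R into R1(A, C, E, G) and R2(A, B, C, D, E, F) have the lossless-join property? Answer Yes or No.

R1 ∩ R2 = {A, C, E}; its closure under F is {A, C, E}.
Neither R1 nor R2 is contained in that closure, so the decomposition is lossy.

No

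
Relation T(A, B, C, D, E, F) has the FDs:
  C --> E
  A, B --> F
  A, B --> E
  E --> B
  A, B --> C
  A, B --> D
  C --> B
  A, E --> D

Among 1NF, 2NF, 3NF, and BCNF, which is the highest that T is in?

3NF

Candidate keys: {A, B}, {A, C}, {A, E}. Prime attributes: {A, B, C, E}.
C --> E breaks BCNF: {C}⁺ = {B, C, E}, so {C} is not a superkey.
Since {E} ⊆ prime attributes and every other non-superkey FD also has a prime right side, the schema is in 3NF.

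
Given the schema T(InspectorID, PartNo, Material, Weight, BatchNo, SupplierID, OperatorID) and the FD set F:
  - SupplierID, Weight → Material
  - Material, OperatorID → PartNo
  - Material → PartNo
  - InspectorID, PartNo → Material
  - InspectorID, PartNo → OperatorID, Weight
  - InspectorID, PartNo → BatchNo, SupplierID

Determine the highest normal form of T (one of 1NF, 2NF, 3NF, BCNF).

3NF

Candidate keys: {InspectorID, Material}, {InspectorID, PartNo}, {InspectorID, SupplierID, Weight}. Prime attributes: {InspectorID, Material, PartNo, SupplierID, Weight}.
For SupplierID, Weight → Material we have {SupplierID, Weight}⁺ = {Material, PartNo, SupplierID, Weight}; {SupplierID, Weight} is not a superkey, so BCNF fails.
Since {Material} ⊆ prime attributes and every other non-superkey FD also has a prime right side, the schema is in 3NF.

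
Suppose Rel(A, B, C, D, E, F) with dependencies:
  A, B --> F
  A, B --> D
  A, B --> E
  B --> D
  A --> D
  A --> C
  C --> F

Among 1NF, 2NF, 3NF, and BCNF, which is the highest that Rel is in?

1NF

Candidate key: {A, B}. Prime attributes: {A, B}.
B --> D: {B}⁺ = {B, D}, which is not all of the attributes, so the left side is not a superkey — BCNF is violated.
Because {D} is non-prime and the left side of B --> D is not a superkey, the relation is not in 3NF.
The proper key subset {A} of {A, B} determines non-prime {C, D, F}, so the relation is not even in 2NF.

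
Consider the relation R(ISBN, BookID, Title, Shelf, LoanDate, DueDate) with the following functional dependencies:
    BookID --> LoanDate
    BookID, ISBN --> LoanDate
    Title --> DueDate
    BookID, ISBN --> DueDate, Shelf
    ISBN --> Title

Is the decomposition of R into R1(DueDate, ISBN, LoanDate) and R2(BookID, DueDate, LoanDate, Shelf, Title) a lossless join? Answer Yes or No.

R1 ∩ R2 = {DueDate, LoanDate}; its closure under F is {DueDate, LoanDate}.
R1 ⊄ {DueDate, LoanDate} and R2 ⊄ {DueDate, LoanDate}, so the split is lossy.

No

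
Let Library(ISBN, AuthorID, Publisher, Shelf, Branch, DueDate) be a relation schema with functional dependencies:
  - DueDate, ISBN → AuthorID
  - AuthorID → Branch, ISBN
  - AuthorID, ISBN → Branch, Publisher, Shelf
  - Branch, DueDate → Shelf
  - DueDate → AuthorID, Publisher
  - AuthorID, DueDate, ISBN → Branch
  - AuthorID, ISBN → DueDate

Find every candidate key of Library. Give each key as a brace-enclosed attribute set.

{AuthorID}, {DueDate}

Closure of {AuthorID} is {AuthorID, Branch, DueDate, ISBN, Publisher, Shelf}, the whole schema; {AuthorID} is a candidate key.
Closure of {DueDate} is {AuthorID, Branch, DueDate, ISBN, Publisher, Shelf}, the whole schema; {DueDate} is a candidate key.
No proper subset of any of these is a key, and no other minimal superkey exists.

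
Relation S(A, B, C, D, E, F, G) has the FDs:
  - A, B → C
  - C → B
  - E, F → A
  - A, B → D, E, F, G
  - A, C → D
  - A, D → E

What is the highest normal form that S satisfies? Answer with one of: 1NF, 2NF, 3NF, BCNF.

Candidate keys: {A, B}, {A, C}, {B, E, F}, {C, E, F}. Prime attributes: {A, B, C, E, F}.
For C → B we have {C}⁺ = {B, C}; {C} is not a superkey, so BCNF fails.
Its right-hand attributes {B} are all prime, as are those of every other non-superkey FD — the relation is in 3NF.

3NF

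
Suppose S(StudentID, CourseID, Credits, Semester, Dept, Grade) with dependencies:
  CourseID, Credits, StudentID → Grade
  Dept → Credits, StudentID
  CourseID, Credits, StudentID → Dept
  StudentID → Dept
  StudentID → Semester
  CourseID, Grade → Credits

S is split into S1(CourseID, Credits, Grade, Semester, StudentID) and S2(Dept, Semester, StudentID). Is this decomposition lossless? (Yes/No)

Yes

The shared attributes are {Semester, StudentID} and {Semester, StudentID}⁺ = {Credits, Dept, Semester, StudentID}.
Since S2 ⊆ {Credits, Dept, Semester, StudentID}, the intersection is a superkey of S2; the decomposition is lossless.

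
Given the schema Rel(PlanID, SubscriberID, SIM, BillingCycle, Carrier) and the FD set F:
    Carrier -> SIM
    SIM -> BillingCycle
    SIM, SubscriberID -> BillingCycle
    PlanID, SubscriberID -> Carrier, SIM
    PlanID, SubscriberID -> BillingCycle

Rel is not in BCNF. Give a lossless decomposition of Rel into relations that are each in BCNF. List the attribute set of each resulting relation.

Candidate key of the original relation: {PlanID, SubscriberID}.
Within {BillingCycle, Carrier, PlanID, SIM, SubscriberID}: {Carrier}⁺ ∩ {BillingCycle, Carrier, PlanID, SIM, SubscriberID} = {BillingCycle, Carrier, SIM}, not the whole set, so Carrier -> BillingCycle, SIM violates BCNF; decompose into {BillingCycle, Carrier, SIM} and {Carrier, PlanID, SubscriberID}.
Within {BillingCycle, Carrier, SIM}: {SIM}⁺ ∩ {BillingCycle, Carrier, SIM} = {BillingCycle, SIM}, not the whole set, so SIM -> BillingCycle violates BCNF; decompose into {BillingCycle, SIM} and {Carrier, SIM}.
{BillingCycle, SIM}: every determinant is a superkey — BCNF.
{Carrier, SIM}: every determinant is a superkey — BCNF.
{Carrier, PlanID, SubscriberID}: every determinant is a superkey — BCNF.

{BillingCycle, SIM}; {Carrier, PlanID, SubscriberID}; {Carrier, SIM}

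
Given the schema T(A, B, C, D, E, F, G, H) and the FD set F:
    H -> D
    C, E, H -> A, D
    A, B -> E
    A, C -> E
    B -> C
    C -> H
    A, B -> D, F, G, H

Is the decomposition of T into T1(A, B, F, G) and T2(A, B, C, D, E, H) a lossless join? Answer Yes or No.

Yes

T1 ∩ T2 = {A, B}; its closure under F is {A, B, C, D, E, F, G, H}.
T1 is contained in that closure, so T1 ∩ T2 -> T1 holds and the join is lossless.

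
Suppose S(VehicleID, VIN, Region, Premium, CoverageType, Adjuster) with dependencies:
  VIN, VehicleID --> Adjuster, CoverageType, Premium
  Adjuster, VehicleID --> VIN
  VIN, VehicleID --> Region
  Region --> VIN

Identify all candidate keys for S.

No FD produces {VehicleID}, so it must be in every candidate key.
{Adjuster, VehicleID}⁺ = {Adjuster, CoverageType, Premium, Region, VIN, VehicleID} — all of the relation — so {Adjuster, VehicleID} is a candidate key.
{Region, VehicleID}⁺ = {Adjuster, CoverageType, Premium, Region, VIN, VehicleID} — all of the relation — so {Region, VehicleID} is a candidate key.
{VIN, VehicleID}⁺ = {Adjuster, CoverageType, Premium, Region, VIN, VehicleID} — all of the relation — so {VIN, VehicleID} is a candidate key.
No proper subset of any of these is a key, and no other minimal superkey exists.

{Adjuster, VehicleID}, {Region, VehicleID}, {VIN, VehicleID}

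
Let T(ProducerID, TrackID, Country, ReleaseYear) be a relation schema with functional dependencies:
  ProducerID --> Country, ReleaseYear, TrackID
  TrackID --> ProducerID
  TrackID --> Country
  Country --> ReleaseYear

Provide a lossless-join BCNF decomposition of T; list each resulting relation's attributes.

{Country, ProducerID, TrackID}; {Country, ReleaseYear}

Candidate keys of the original relation: {ProducerID}, {TrackID}.
In {Country, ProducerID, ReleaseYear, TrackID}, {Country} is not a superkey ({Country}⁺ restricted to this set is {Country, ReleaseYear}), so split on Country --> ReleaseYear into {Country, ReleaseYear} and {Country, ProducerID, TrackID}.
{Country, ReleaseYear} has no BCNF violation.
{Country, ProducerID, TrackID} has no BCNF violation.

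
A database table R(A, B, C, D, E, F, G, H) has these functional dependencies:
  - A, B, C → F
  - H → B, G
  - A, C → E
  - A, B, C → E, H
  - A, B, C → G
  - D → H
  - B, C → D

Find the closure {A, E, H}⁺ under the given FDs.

Start with {A, E, H}.
H → B, G applies; add {B, G} → now {A, B, E, G, H}.
No further FD applies.

{A, B, E, G, H}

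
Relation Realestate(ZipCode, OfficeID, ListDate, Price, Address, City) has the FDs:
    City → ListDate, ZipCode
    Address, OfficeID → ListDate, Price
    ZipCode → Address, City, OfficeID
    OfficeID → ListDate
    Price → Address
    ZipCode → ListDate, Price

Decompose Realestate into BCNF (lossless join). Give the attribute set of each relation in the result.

Candidate keys of the original relation: {City}, {ZipCode}.
In {Address, City, ListDate, OfficeID, Price, ZipCode}, {Address, OfficeID} is not a superkey ({Address, OfficeID}⁺ restricted to this set is {Address, ListDate, OfficeID, Price}), so split on Address, OfficeID → ListDate, Price into {Address, ListDate, OfficeID, Price} and {Address, City, OfficeID, ZipCode}.
In {Address, ListDate, OfficeID, Price}, {OfficeID} is not a superkey ({OfficeID}⁺ restricted to this set is {ListDate, OfficeID}), so split on OfficeID → ListDate into {ListDate, OfficeID} and {Address, OfficeID, Price}.
{ListDate, OfficeID} is in BCNF.
In {Address, OfficeID, Price}, {Price} is not a superkey ({Price}⁺ restricted to this set is {Address, Price}), so split on Price → Address into {Address, Price} and {OfficeID, Price}.
{Address, Price} is in BCNF.
{OfficeID, Price} is in BCNF.
{Address, City, OfficeID, ZipCode} is in BCNF.

{Address, City, OfficeID, ZipCode}; {Address, Price}; {ListDate, OfficeID}; {OfficeID, Price}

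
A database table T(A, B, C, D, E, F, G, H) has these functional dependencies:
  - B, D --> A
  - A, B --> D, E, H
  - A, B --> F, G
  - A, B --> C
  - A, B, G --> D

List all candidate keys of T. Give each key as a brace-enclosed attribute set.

{A, B}, {B, D}

No FD produces {B}, so it must be in every candidate key.
Closure of {A, B} is {A, B, C, D, E, F, G, H}, the whole schema; {A, B} is a candidate key.
Closure of {B, D} is {A, B, C, D, E, F, G, H}, the whole schema; {B, D} is a candidate key.
No proper subset of any of these is a key, and no other minimal superkey exists.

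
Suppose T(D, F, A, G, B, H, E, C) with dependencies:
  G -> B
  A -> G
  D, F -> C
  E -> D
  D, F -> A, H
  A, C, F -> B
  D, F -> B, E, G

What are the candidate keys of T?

{D, F}, {E, F}

Attributes never on any right-hand side: {F} — every candidate key must contain it.
{D, F} is a candidate key since {D, F}⁺ = {A, B, C, D, E, F, G, H} covers every attribute.
{E, F} is a candidate key since {E, F}⁺ = {A, B, C, D, E, F, G, H} covers every attribute.
No proper subset of any of these is a key, and no other minimal superkey exists.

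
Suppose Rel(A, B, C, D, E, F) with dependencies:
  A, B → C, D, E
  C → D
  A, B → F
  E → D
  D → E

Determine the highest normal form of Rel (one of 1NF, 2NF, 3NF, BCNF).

Candidate key: {A, B}. Prime attributes: {A, B}.
C → D breaks BCNF: {C}⁺ = {C, D, E}, so {C} is not a superkey.
C → D determines the non-prime attribute {D} from a non-superkey — 3NF is violated.
Checking every proper subset of each key, none determines a non-prime attribute — 2NF is satisfied.

2NF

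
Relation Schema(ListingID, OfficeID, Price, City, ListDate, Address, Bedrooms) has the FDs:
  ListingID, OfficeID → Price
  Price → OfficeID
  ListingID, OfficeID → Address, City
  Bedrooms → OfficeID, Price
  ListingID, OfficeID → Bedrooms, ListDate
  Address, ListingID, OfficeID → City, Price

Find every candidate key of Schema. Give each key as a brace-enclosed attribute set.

{Bedrooms, ListingID}, {ListingID, OfficeID}, {ListingID, Price}

{ListingID} never appears on the right of any FD, so every key must include it.
{Bedrooms, ListingID}⁺ = {Address, Bedrooms, City, ListDate, ListingID, OfficeID, Price}, which is every attribute, so {Bedrooms, ListingID} is a candidate key.
{ListingID, OfficeID}⁺ = {Address, Bedrooms, City, ListDate, ListingID, OfficeID, Price}, which is every attribute, so {ListingID, OfficeID} is a candidate key.
{ListingID, Price}⁺ = {Address, Bedrooms, City, ListDate, ListingID, OfficeID, Price}, which is every attribute, so {ListingID, Price} is a candidate key.
These are minimal and exhaustive — every other superkey contains one of them.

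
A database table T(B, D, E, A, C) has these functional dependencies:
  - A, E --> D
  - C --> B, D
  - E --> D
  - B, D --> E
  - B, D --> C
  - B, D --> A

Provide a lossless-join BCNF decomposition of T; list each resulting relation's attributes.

{A, B, C, E}; {D, E}

Candidate keys of the original relation: {B, D}, {B, E}, {C}.
In {A, B, C, D, E}, {A, E} is not a superkey ({A, E}⁺ restricted to this set is {A, D, E}), so split on A, E --> D into {A, D, E} and {A, B, C, E}.
In {A, D, E}, {E} is not a superkey ({E}⁺ restricted to this set is {D, E}), so split on E --> D into {D, E} and {A, E}.
{D, E} is in BCNF.
{A, E} is in BCNF.
{A, B, C, E} is in BCNF.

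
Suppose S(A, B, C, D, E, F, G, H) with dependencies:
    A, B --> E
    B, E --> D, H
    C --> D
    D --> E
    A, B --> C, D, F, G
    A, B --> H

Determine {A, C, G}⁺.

{A, C, D, E, G}

Start with {A, C, G}.
C --> D applies; add {D} → now {A, C, D, G}.
D --> E applies; add {E} → now {A, C, D, E, G}.
No further FD applies.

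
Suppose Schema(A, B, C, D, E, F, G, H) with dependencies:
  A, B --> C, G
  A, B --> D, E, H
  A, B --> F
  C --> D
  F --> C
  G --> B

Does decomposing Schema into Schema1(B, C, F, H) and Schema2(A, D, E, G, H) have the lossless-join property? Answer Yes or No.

No

Schema1 ∩ Schema2 = {H}; its closure under F is {H}.
The closure covers neither Schema1 nor Schema2 entirely; the join is not lossless.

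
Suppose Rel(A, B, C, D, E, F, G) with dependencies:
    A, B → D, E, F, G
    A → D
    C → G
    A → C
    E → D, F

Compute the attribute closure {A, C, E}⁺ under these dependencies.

Start with {A, C, E}.
A → D applies; add {D} → now {A, C, D, E}.
C → G applies; add {G} → now {A, C, D, E, G}.
E → D, F applies; add {F} → now {A, C, D, E, F, G}.
No further FD applies.

{A, C, D, E, F, G}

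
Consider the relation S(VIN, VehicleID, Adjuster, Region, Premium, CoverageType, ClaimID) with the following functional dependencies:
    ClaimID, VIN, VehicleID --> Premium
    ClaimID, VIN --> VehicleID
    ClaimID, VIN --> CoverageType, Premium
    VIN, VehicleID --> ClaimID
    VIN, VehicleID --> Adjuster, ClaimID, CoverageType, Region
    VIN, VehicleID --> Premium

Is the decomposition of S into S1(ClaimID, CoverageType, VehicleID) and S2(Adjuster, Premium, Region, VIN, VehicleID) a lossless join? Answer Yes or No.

No

The shared attributes are {VehicleID} and {VehicleID}⁺ = {VehicleID}.
S1 ⊄ {VehicleID} and S2 ⊄ {VehicleID}, so the split is lossy.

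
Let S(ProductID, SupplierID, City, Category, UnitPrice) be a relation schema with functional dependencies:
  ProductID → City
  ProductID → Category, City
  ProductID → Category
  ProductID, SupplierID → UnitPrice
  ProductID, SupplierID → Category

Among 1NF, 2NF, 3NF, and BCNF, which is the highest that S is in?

Candidate key: {ProductID, SupplierID}. Prime attributes: {ProductID, SupplierID}.
For ProductID → City we have {ProductID}⁺ = {Category, City, ProductID}; {ProductID} is not a superkey, so BCNF fails.
ProductID → City determines the non-prime attribute {City} from a non-superkey — 3NF is violated.
The proper key subset {ProductID} of {ProductID, SupplierID} determines non-prime {Category, City}, so the relation is not even in 2NF.

1NF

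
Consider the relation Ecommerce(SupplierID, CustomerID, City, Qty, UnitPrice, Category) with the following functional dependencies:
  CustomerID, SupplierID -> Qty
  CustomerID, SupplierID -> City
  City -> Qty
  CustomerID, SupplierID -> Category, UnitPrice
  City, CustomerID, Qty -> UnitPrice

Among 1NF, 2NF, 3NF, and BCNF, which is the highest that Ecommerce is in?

Candidate key: {CustomerID, SupplierID}. Prime attributes: {CustomerID, SupplierID}.
City -> Qty breaks BCNF: {City}⁺ = {City, Qty}, so {City} is not a superkey.
Because {Qty} is non-prime and the left side of City -> Qty is not a superkey, the relation is not in 3NF.
No proper subset of a key has a non-prime attribute in its closure, so there is no partial dependency; 2NF holds.

2NF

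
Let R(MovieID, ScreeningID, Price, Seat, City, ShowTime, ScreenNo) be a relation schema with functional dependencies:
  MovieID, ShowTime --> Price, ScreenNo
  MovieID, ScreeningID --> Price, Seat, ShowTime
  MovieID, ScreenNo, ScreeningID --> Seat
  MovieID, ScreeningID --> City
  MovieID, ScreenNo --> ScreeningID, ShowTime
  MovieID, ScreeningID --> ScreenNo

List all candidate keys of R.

Attributes never on any right-hand side: {MovieID} — every candidate key must contain it.
{MovieID, ScreenNo}⁺ = {City, MovieID, Price, ScreenNo, ScreeningID, Seat, ShowTime}, which is every attribute, so {MovieID, ScreenNo} is a candidate key.
{MovieID, ScreeningID}⁺ = {City, MovieID, Price, ScreenNo, ScreeningID, Seat, ShowTime}, which is every attribute, so {MovieID, ScreeningID} is a candidate key.
{MovieID, ShowTime}⁺ = {City, MovieID, Price, ScreenNo, ScreeningID, Seat, ShowTime}, which is every attribute, so {MovieID, ShowTime} is a candidate key.
Any other superkey properly contains one of these, so there are no further candidate keys.

{MovieID, ScreenNo}, {MovieID, ScreeningID}, {MovieID, ShowTime}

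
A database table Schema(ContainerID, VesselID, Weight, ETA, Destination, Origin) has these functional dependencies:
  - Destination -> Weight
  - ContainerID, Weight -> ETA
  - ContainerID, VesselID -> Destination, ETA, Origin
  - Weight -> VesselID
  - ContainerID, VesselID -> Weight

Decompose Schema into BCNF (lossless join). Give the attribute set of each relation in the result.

Candidate keys of the original relation: {ContainerID, Destination}, {ContainerID, VesselID}, {ContainerID, Weight}.
In {ContainerID, Destination, ETA, Origin, VesselID, Weight}, {Destination} is not a superkey ({Destination}⁺ restricted to this set is {Destination, VesselID, Weight}), so split on Destination -> VesselID, Weight into {Destination, VesselID, Weight} and {ContainerID, Destination, ETA, Origin}.
In {Destination, VesselID, Weight}, {Weight} is not a superkey ({Weight}⁺ restricted to this set is {VesselID, Weight}), so split on Weight -> VesselID into {VesselID, Weight} and {Destination, Weight}.
{VesselID, Weight} is in BCNF.
{Destination, Weight} is in BCNF.
{ContainerID, Destination, ETA, Origin} is in BCNF.

{ContainerID, Destination, ETA, Origin}; {Destination, Weight}; {VesselID, Weight}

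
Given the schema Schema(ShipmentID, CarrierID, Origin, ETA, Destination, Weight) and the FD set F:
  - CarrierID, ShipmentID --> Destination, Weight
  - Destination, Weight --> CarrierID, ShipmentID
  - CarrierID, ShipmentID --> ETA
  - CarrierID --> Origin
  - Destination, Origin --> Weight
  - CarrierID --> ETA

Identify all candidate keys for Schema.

{CarrierID, Destination}, {CarrierID, ShipmentID}, {Destination, Origin}, {Destination, Weight}

{CarrierID, Destination}⁺ = {CarrierID, Destination, ETA, Origin, ShipmentID, Weight}, which is every attribute, so {CarrierID, Destination} is a candidate key.
{CarrierID, ShipmentID}⁺ = {CarrierID, Destination, ETA, Origin, ShipmentID, Weight}, which is every attribute, so {CarrierID, ShipmentID} is a candidate key.
{Destination, Origin}⁺ = {CarrierID, Destination, ETA, Origin, ShipmentID, Weight}, which is every attribute, so {Destination, Origin} is a candidate key.
{Destination, Weight}⁺ = {CarrierID, Destination, ETA, Origin, ShipmentID, Weight}, which is every attribute, so {Destination, Weight} is a candidate key.
These are minimal and exhaustive — every other superkey contains one of them.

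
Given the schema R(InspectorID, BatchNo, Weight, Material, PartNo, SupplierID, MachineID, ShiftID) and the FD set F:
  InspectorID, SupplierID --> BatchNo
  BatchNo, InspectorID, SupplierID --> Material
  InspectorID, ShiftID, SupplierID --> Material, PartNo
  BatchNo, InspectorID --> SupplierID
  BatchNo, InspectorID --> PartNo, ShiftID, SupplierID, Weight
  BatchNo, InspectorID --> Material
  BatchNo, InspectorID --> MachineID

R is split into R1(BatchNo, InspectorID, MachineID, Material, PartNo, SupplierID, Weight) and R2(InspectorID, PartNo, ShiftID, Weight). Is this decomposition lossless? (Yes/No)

No

The shared attributes are {InspectorID, PartNo, Weight} and {InspectorID, PartNo, Weight}⁺ = {InspectorID, PartNo, Weight}.
Neither R1 nor R2 is contained in that closure, so the decomposition is lossy.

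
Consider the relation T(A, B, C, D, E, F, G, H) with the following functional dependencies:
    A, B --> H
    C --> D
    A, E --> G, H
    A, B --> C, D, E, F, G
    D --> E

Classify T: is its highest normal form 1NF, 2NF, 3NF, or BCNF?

Candidate key: {A, B}. Prime attributes: {A, B}.
For C --> D we have {C}⁺ = {C, D, E}; {C} is not a superkey, so BCNF fails.
Because {D} is non-prime and the left side of C --> D is not a superkey, the relation is not in 3NF.
Checking every proper subset of each key, none determines a non-prime attribute — 2NF is satisfied.

2NF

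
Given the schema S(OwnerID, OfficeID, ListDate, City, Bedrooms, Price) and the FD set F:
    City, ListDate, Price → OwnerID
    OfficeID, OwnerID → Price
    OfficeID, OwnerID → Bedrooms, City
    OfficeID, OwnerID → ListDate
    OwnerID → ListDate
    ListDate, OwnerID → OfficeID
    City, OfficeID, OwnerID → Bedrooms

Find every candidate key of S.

{OwnerID}⁺ = {Bedrooms, City, ListDate, OfficeID, OwnerID, Price} — all of the relation — so {OwnerID} is a candidate key.
{City, ListDate, Price}⁺ = {Bedrooms, City, ListDate, OfficeID, OwnerID, Price} — all of the relation — so {City, ListDate, Price} is a candidate key.
These are minimal and exhaustive — every other superkey contains one of them.

{City, ListDate, Price}, {OwnerID}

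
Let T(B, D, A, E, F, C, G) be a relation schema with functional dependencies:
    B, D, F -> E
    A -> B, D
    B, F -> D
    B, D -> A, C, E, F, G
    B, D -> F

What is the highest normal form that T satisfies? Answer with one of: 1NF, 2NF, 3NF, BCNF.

Candidate keys: {A}, {B, D}, {B, F}. Prime attributes: {A, B, D, F}.
The left-hand side of every FD is a superkey, so BCNF is satisfied.

BCNF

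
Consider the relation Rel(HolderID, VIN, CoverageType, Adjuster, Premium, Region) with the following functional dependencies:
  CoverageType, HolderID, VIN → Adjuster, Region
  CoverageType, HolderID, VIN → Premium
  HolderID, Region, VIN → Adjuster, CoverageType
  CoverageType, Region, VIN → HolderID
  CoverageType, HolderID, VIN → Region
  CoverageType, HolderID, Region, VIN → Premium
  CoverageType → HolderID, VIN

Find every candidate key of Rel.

{CoverageType}, {HolderID, Region, VIN}

{CoverageType}⁺ = {Adjuster, CoverageType, HolderID, Premium, Region, VIN}, which is every attribute, so {CoverageType} is a candidate key.
{HolderID, Region, VIN}⁺ = {Adjuster, CoverageType, HolderID, Premium, Region, VIN}, which is every attribute, so {HolderID, Region, VIN} is a candidate key.
No proper subset of any of these is a key, and no other minimal superkey exists.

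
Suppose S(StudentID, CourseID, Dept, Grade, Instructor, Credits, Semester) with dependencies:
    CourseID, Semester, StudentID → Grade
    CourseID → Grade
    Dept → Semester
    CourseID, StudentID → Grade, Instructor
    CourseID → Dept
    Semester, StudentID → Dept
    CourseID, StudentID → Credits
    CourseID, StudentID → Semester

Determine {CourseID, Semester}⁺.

{CourseID, Dept, Grade, Semester}

Start with {CourseID, Semester}.
CourseID → Grade applies; add {Grade} → now {CourseID, Grade, Semester}.
CourseID → Dept applies; add {Dept} → now {CourseID, Dept, Grade, Semester}.
No further FD applies.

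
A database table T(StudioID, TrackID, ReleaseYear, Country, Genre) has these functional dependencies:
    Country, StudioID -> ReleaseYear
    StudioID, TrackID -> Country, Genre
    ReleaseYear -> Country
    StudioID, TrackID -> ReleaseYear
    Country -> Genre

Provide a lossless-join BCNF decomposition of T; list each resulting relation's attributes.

Candidate key of the original relation: {StudioID, TrackID}.
In {Country, Genre, ReleaseYear, StudioID, TrackID}, {Country, StudioID} is not a superkey ({Country, StudioID}⁺ restricted to this set is {Country, Genre, ReleaseYear, StudioID}), so split on Country, StudioID -> Genre, ReleaseYear into {Country, Genre, ReleaseYear, StudioID} and {Country, StudioID, TrackID}.
In {Country, Genre, ReleaseYear, StudioID}, {ReleaseYear} is not a superkey ({ReleaseYear}⁺ restricted to this set is {Country, Genre, ReleaseYear}), so split on ReleaseYear -> Country, Genre into {Country, Genre, ReleaseYear} and {ReleaseYear, StudioID}.
In {Country, Genre, ReleaseYear}, {Country} is not a superkey ({Country}⁺ restricted to this set is {Country, Genre}), so split on Country -> Genre into {Country, Genre} and {Country, ReleaseYear}.
{Country, Genre} is in BCNF.
{Country, ReleaseYear} is in BCNF.
{ReleaseYear, StudioID} is in BCNF.
{Country, StudioID, TrackID} is in BCNF.

{Country, Genre}; {Country, ReleaseYear}; {Country, StudioID, TrackID}; {ReleaseYear, StudioID}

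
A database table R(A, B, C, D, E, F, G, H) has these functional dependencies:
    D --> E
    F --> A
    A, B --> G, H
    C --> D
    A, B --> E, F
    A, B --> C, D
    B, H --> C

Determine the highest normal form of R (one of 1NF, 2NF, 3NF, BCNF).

Candidate keys: {A, B}, {B, F}. Prime attributes: {A, B, F}.
D --> E: {D}⁺ = {D, E}, which is not all of the attributes, so the left side is not a superkey — BCNF is violated.
D --> E determines the non-prime attribute {E} from a non-superkey — 3NF is violated.
No proper subset of a key has a non-prime attribute in its closure, so there is no partial dependency; 2NF holds.

2NF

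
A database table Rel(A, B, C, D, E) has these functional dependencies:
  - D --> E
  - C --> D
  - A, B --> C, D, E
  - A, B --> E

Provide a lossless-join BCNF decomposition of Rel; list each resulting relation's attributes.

Candidate key of the original relation: {A, B}.
Within {A, B, C, D, E}: {D}⁺ ∩ {A, B, C, D, E} = {D, E}, not the whole set, so D --> E violates BCNF; decompose into {D, E} and {A, B, C, D}.
{D, E} has no BCNF violation.
Within {A, B, C, D}: {C}⁺ ∩ {A, B, C, D} = {C, D}, not the whole set, so C --> D violates BCNF; decompose into {C, D} and {A, B, C}.
{C, D} has no BCNF violation.
{A, B, C} has no BCNF violation.

{A, B, C}; {C, D}; {D, E}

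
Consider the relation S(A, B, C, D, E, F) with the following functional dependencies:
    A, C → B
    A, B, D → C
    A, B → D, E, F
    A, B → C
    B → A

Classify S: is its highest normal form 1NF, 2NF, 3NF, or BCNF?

BCNF

Candidate keys: {A, C}, {B}. Prime attributes: {A, B, C}.
Each dependency's left side is a superkey — BCNF holds.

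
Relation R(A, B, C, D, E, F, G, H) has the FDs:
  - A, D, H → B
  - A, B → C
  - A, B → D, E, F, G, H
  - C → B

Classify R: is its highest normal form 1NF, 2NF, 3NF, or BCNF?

3NF

Candidate keys: {A, B}, {A, C}, {A, D, H}. Prime attributes: {A, B, C, D, H}.
C → B breaks BCNF: {C}⁺ = {B, C}, so {C} is not a superkey.
But every attribute on its right side ({B}) is prime, and the same holds for every other non-superkey FD, so 3NF still holds.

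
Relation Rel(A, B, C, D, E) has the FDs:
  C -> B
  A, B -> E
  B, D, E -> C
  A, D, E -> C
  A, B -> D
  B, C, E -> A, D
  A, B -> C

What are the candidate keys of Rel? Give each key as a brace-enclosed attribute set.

{A, B}, {A, C}, {A, D, E}, {B, D, E}, {C, E}

{A, B}⁺ = {A, B, C, D, E}, which is every attribute, so {A, B} is a candidate key.
{A, C}⁺ = {A, B, C, D, E}, which is every attribute, so {A, C} is a candidate key.
{C, E}⁺ = {A, B, C, D, E}, which is every attribute, so {C, E} is a candidate key.
{A, D, E}⁺ = {A, B, C, D, E}, which is every attribute, so {A, D, E} is a candidate key.
{B, D, E}⁺ = {A, B, C, D, E}, which is every attribute, so {B, D, E} is a candidate key.
No proper subset of any of these is a key, and no other minimal superkey exists.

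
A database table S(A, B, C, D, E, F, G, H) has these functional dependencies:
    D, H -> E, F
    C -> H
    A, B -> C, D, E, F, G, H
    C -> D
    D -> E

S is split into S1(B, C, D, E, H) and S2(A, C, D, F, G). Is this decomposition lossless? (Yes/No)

The shared attributes are {C, D} and {C, D}⁺ = {C, D, E, F, H}.
Neither S1 nor S2 is contained in that closure, so the decomposition is lossy.

No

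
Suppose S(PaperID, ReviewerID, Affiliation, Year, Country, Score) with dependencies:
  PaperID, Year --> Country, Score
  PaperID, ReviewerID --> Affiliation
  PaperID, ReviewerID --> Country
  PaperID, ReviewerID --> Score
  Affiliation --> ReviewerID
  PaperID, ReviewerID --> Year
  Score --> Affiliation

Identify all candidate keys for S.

{Affiliation, PaperID}, {PaperID, ReviewerID}, {PaperID, Score}, {PaperID, Year}

No FD produces {PaperID}, so it must be in every candidate key.
Closure of {Affiliation, PaperID} is {Affiliation, Country, PaperID, ReviewerID, Score, Year}, the whole schema; {Affiliation, PaperID} is a candidate key.
Closure of {PaperID, ReviewerID} is {Affiliation, Country, PaperID, ReviewerID, Score, Year}, the whole schema; {PaperID, ReviewerID} is a candidate key.
Closure of {PaperID, Score} is {Affiliation, Country, PaperID, ReviewerID, Score, Year}, the whole schema; {PaperID, Score} is a candidate key.
Closure of {PaperID, Year} is {Affiliation, Country, PaperID, ReviewerID, Score, Year}, the whole schema; {PaperID, Year} is a candidate key.
No proper subset of any of these is a key, and no other minimal superkey exists.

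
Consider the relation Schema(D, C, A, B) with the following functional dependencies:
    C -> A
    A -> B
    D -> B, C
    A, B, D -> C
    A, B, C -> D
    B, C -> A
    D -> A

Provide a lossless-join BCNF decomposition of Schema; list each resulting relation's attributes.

{A, B}; {A, C, D}

Candidate keys of the original relation: {C}, {D}.
{A, B, C, D}: {A} determines {A, B} here but is not a superkey — split on A -> B, giving {A, B} and {A, C, D}.
{A, B}: every determinant is a superkey — BCNF.
{A, C, D}: every determinant is a superkey — BCNF.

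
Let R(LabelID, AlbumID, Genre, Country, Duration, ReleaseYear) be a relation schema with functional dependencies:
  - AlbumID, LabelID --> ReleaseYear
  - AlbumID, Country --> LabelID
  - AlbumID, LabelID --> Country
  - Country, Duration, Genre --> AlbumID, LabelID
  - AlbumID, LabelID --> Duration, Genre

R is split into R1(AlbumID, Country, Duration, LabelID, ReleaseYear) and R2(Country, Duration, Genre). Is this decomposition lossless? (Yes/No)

R1 ∩ R2 = {Country, Duration}; its closure under F is {Country, Duration}.
R1 ⊄ {Country, Duration} and R2 ⊄ {Country, Duration}, so the split is lossy.

No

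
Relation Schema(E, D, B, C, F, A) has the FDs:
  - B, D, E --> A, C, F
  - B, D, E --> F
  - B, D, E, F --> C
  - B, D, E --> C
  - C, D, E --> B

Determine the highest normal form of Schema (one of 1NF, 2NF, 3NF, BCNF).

Candidate keys: {B, D, E}, {C, D, E}. Prime attributes: {B, C, D, E}.
The left-hand side of every FD is a superkey, so BCNF is satisfied.

BCNF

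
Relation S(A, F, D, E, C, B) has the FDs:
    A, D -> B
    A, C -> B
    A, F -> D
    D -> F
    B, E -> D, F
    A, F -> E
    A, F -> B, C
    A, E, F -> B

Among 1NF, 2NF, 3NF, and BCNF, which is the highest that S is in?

Candidate keys: {A, B, E}, {A, C, E}, {A, D}, {A, F}. Prime attributes: {A, B, C, D, E, F}.
For A, C -> B we have {A, C}⁺ = {A, B, C}; {A, C} is not a superkey, so BCNF fails.
Its right-hand attributes {B} are all prime, as are those of every other non-superkey FD — the relation is in 3NF.

3NF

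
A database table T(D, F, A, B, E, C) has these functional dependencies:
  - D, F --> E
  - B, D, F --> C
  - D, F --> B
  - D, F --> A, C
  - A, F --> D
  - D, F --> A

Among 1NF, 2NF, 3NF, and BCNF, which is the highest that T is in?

Candidate keys: {A, F}, {D, F}. Prime attributes: {A, D, F}.
Each dependency's left side is a superkey — BCNF holds.

BCNF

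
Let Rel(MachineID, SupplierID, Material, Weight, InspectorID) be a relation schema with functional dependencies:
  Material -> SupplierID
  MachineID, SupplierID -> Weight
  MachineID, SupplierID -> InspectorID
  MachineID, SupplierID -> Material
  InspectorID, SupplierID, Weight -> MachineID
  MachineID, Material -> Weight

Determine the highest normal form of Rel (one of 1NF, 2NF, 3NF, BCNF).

3NF

Candidate keys: {InspectorID, Material, Weight}, {InspectorID, SupplierID, Weight}, {MachineID, Material}, {MachineID, SupplierID}. Prime attributes: {InspectorID, MachineID, Material, SupplierID, Weight}.
Material -> SupplierID: {Material}⁺ = {Material, SupplierID}, which is not all of the attributes, so the left side is not a superkey — BCNF is violated.
But every attribute on its right side ({SupplierID}) is prime, and the same holds for every other non-superkey FD, so 3NF still holds.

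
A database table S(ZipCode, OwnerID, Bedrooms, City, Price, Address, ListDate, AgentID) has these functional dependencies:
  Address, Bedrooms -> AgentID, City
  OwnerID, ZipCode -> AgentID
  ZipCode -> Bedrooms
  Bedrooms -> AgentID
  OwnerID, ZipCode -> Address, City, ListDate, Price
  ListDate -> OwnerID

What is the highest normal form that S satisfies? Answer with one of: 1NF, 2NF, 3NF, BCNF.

1NF

Candidate keys: {ListDate, ZipCode}, {OwnerID, ZipCode}. Prime attributes: {ListDate, OwnerID, ZipCode}.
Address, Bedrooms -> AgentID, City breaks BCNF: {Address, Bedrooms}⁺ = {Address, AgentID, Bedrooms, City}, so {Address, Bedrooms} is not a superkey.
Address, Bedrooms -> AgentID, City has non-prime {AgentID, City} on the right and a non-superkey on the left, so 3NF fails.
{ZipCode} is a proper subset of the key {ListDate, ZipCode}, and {ZipCode}⁺ contains the non-prime attributes {AgentID, Bedrooms} — a partial dependency, so 2NF is violated.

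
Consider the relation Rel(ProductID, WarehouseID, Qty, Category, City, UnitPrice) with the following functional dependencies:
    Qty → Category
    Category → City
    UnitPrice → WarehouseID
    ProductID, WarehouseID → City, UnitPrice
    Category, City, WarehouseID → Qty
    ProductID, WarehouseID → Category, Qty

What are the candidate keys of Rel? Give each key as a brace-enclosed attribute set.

{ProductID, UnitPrice}, {ProductID, WarehouseID}

{ProductID} never appears on the right of any FD, so every key must include it.
{ProductID, UnitPrice} is a candidate key since {ProductID, UnitPrice}⁺ = {Category, City, ProductID, Qty, UnitPrice, WarehouseID} covers every attribute.
{ProductID, WarehouseID} is a candidate key since {ProductID, WarehouseID}⁺ = {Category, City, ProductID, Qty, UnitPrice, WarehouseID} covers every attribute.
Any other superkey properly contains one of these, so there are no further candidate keys.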